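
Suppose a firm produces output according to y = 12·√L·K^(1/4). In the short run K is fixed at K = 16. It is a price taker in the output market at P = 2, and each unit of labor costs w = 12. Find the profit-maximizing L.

L* = 4

With K = 16, MP_L = (1/2)·12·L^(-1/2)·16^(1/4) = 12·L^(-1/2).
Profit maximization for a price taker requires P·MP_L = w: 2·12·L^(-1/2) = 12.
So L^(-1/2) = 0.5, which gives L = 4.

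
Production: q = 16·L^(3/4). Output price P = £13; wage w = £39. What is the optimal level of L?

L* = 256

MP_L = (3/4)·16·L^(-1/4) = 12·L^(-1/4).
Profit maximization for a price taker requires P·MP_L = w: 13·12·L^(-1/4) = 39.
So L^(-1/4) = 0.25, which gives L = 256.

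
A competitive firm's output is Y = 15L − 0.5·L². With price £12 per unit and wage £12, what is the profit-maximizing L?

The marginal product of L is MP_L = 15 − L.
A price-taking firm hires until the value of the marginal product equals the wage: P·MP_L = w, so 12·(15 − L) = 12.
Then 15 − L = 1, giving L = 14.

L* = 14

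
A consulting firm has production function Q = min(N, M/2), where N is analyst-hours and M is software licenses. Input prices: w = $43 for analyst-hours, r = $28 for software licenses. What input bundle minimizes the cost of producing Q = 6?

N* = 6, M* = 12

With a fixed-proportions technology, the cost-minimizing bundle uses no slack in either input: N = M/2 = Q.
So N = 6 and M = 2·6 = 12.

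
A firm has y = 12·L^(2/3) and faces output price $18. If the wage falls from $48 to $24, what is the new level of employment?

From P·MP_L = w with MP_L = 8·L^(-1/3), the labor demand is L(w) = (144/w)^(3).
At w = 48: L = 27. At w = 24: L = 216.

L* = 216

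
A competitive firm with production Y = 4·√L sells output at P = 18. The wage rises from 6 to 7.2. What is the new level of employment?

L* = 25

From P·MP_L = w with MP_L = 2·L^(-1/2), the labor demand is L(w) = (36/w)^(2).
At w = 6: L = 36. At w = 7.2: L = 25.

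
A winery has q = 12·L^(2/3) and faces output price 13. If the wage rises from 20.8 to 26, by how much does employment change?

ΔL = -61

From P·MP_L = w with MP_L = 8·L^(-1/3), the labor demand is L(w) = (104/w)^(3).
At w = 20.8: L = 125. At w = 26: L = 64.
ΔL = 64 − 125 = -61.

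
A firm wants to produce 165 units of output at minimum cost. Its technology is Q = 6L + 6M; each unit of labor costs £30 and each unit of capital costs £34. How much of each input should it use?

The inputs are perfect substitutes, so the firm uses whichever has the lower cost per unit of output.
Cost per unit of output via L is w/6 = 5; via M it is r/6 = 17/3. L is cheaper.
Producing Q = 165 with L alone: L = 27.5, M = 0.

L* = 27.5, M* = 0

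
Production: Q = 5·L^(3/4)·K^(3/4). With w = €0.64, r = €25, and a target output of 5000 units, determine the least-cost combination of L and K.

Cost minimization requires the marginal rate of technical substitution to equal the input-price ratio: MP_L/MP_K = w/r.
Here MP_L/MP_K = (3/4)·(K/L)/(3/4) = (K/L). Setting this equal to 0.64/25 = 0.0256 gives K = 0.0256L.
Substituting into Q = 5000: 5·L^(3/4)·(0.0256L)^(3/4) = 5000.
Solving, L = 625 and K = 16.

L* = 625, K* = 16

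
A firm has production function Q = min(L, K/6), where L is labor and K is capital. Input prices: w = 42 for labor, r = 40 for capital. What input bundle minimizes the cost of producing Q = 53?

L* = 53, K* = 318

With a fixed-proportions technology, the cost-minimizing bundle uses no slack in either input: L = K/6 = Q.
So L = 53 and K = 6·53 = 318.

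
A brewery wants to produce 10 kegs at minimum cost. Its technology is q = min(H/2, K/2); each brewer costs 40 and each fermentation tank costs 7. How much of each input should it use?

With a fixed-proportions technology, the cost-minimizing bundle uses no slack in either input: H/2 = K/2 = q.
So H = 2·10 = 20 and K = 2·10 = 20.

H* = 20, K* = 20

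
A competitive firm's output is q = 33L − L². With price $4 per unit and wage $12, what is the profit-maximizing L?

L* = 15

The marginal product of L is MP_L = 33 − 2L.
A price-taking firm hires until the value of the marginal product equals the wage: P·MP_L = w, so 4·(33 − 2L) = 12.
Then 33 − 2L = 3, giving L = 15.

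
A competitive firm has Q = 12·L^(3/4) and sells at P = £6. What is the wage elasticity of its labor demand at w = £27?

ε = -4

MP_L = (3/4)·12·L^(-1/4), so P·MP_L = w gives 54·L^(-1/4) = w.
Solving, L(w) = (54/w)^(4). This is a constant-elasticity form: L ∝ w^(−4), so ε = −4.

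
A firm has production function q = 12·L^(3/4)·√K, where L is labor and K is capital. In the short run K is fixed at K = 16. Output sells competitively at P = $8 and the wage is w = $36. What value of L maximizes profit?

L* = 4096

With K = 16, MP_L = (3/4)·12·L^(-1/4)·16^(1/2) = 36·L^(-1/4).
Profit maximization for a price taker requires P·MP_L = w: 8·36·L^(-1/4) = 36.
So L^(-1/4) = 0.125, which gives L = 4096.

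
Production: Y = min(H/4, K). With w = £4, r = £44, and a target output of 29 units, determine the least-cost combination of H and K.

H* = 116, K* = 29

With a fixed-proportions technology, the cost-minimizing bundle uses no slack in either input: H/4 = K = Y.
So H = 4·29 = 116 and K = 29.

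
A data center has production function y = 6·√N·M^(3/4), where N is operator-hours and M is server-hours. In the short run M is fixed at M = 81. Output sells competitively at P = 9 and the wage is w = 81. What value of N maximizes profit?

With M = 81, MP_N = (1/2)·6·N^(-1/2)·81^(3/4) = 81·N^(-1/2).
Profit maximization for a price taker requires P·MP_N = w: 9·81·N^(-1/2) = 81.
So N^(-1/2) = 1/9, which gives N = 81.

N* = 81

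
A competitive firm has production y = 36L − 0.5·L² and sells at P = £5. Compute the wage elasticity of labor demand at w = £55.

From P·MP_L = w with MP_L = 36 − L, labor demand is L(w) = 36 − w/5.
dL/dw = −1/(5) = -0.2.
At w = 55, L = 25, so ε = (dL/dw)·(w/L) = (-0.2)·(55/25) = -0.44.

ε = -0.44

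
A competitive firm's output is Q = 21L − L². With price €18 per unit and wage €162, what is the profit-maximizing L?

L* = 6

The marginal product of L is MP_L = 21 − 2L.
A price-taking firm hires until the value of the marginal product equals the wage: P·MP_L = w, so 18·(21 − 2L) = 162.
Then 21 − 2L = 9, giving L = 6.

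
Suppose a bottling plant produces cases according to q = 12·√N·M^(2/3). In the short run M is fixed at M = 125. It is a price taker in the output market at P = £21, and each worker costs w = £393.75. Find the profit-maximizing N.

N* = 64

With M = 125, MP_N = (1/2)·12·N^(-1/2)·125^(2/3) = 150·N^(-1/2).
Profit maximization for a price taker requires P·MP_N = w: 21·150·N^(-1/2) = 393.75.
So N^(-1/2) = 0.125, which gives N = 64.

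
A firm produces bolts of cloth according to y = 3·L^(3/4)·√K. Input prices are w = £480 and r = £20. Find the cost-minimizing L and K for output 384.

L* = 16, K* = 256

Cost minimization requires the marginal rate of technical substitution to equal the input-price ratio: MP_L/MP_K = w/r.
Here MP_L/MP_K = (3/4)·(K/L)/(1/2) = 1.5·(K/L). Setting this equal to 480/20 = 24 gives K = 16L.
Substituting into y = 384: 3·L^(3/4)·(16L)^(1/2) = 384.
Solving, L = 16 and K = 256.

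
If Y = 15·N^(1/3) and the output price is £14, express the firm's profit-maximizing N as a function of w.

N(w) = (70/w)^(3/2)

MP_N = (1/3)·15·N^(-2/3) = 5·N^(-2/3).
Setting P·MP_N = w: 70·N^(-2/3) = w.
Solving for N: N^(-2/3) = w/70, so N = (70/w)^(3/2).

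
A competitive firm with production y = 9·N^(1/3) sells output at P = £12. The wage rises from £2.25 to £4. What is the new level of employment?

N* = 27

From P·MP_N = w with MP_N = 3·N^(-2/3), the labor demand is N(w) = (36/w)^(3/2).
At w = 2.25: N = 64. At w = 4: N = 27.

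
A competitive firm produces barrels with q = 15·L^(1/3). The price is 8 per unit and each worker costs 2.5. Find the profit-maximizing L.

L* = 64

MP_L = (1/3)·15·L^(-2/3) = 5·L^(-2/3).
Profit maximization for a price taker requires P·MP_L = w: 8·5·L^(-2/3) = 2.5.
So L^(-2/3) = 0.0625, which gives L = 64.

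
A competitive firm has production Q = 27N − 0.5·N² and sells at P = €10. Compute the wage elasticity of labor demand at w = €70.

ε = -0.35

From P·MP_N = w with MP_N = 27 − N, labor demand is N(w) = 27 − w/10.
dN/dw = −1/(10) = -0.1.
At w = 70, N = 20, so ε = (dN/dw)·(w/N) = (-0.1)·(70/20) = -0.35.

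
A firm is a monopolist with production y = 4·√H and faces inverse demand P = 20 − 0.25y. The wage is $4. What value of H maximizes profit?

Marginal revenue from the inverse demand is MR = 20 − 0.5y.
The marginal product is MP_H = 2·H^(-1/2).
A monopolist hires until marginal revenue product equals the wage: MR·MP_H = w.
At H, y = 4·√H. Substituting and solving: (20 − 2·√H)·2·H^(-1/2) = 4 gives H = 25.

H* = 25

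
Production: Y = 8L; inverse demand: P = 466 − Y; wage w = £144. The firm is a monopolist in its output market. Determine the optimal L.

L* = 28

Marginal revenue from the inverse demand is MR = 466 − 2Y.
The marginal product is MP_L = 8.
A monopolist hires until marginal revenue product equals the wage: MR·MP_L = w.
(466 − 16L)·8 = 144, so L = 28.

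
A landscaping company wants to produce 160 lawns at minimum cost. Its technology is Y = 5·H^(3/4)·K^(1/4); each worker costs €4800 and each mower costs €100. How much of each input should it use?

H* = 16, K* = 256

Cost minimization requires the marginal rate of technical substitution to equal the input-price ratio: MP_H/MP_K = w/r.
Here MP_H/MP_K = (3/4)·(K/H)/(1/4) = 3·(K/H). Setting this equal to 4800/100 = 48 gives K = 16H.
Substituting into Y = 160: 5·H^(3/4)·(16H)^(1/4) = 160.
Solving, H = 16 and K = 256.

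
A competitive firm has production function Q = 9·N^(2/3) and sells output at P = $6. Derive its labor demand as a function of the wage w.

MP_N = (2/3)·9·N^(-1/3) = 6·N^(-1/3).
Setting P·MP_N = w: 36·N^(-1/3) = w.
Solving for N: N^(-1/3) = w/36, so N = (36/w)^(3).

N(w) = 46656/w³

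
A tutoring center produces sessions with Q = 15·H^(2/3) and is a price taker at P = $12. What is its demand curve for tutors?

H(w) = 1728000/w³

MP_H = (2/3)·15·H^(-1/3) = 10·H^(-1/3).
Setting P·MP_H = w: 120·H^(-1/3) = w.
Solving for H: H^(-1/3) = w/120, so H = (120/w)^(3).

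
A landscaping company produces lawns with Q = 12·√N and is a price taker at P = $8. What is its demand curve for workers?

MP_N = (1/2)·12·N^(-1/2) = 6·N^(-1/2).
Setting P·MP_N = w: 48·N^(-1/2) = w.
Solving for N: N^(-1/2) = w/48, so N = (48/w)^(2).

N(w) = 2304/w²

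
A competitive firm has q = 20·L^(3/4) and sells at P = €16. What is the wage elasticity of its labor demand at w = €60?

MP_L = (3/4)·20·L^(-1/4), so P·MP_L = w gives 240·L^(-1/4) = w.
Solving, L(w) = (240/w)^(4). This is a constant-elasticity form: L ∝ w^(−4), so ε = −4.

ε = -4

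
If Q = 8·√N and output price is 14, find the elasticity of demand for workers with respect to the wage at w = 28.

MP_N = (1/2)·8·N^(-1/2), so P·MP_N = w gives 56·N^(-1/2) = w.
Solving, N(w) = (56/w)^(2). This is a constant-elasticity form: N ∝ w^(−2), so ε = −2.

ε = -2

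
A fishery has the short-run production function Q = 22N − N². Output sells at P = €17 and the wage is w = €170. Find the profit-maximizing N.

N* = 6

The marginal product of N is MP_N = 22 − 2N.
A price-taking firm hires until the value of the marginal product equals the wage: P·MP_N = w, so 17·(22 − 2N) = 170.
Then 22 − 2N = 10, giving N = 6.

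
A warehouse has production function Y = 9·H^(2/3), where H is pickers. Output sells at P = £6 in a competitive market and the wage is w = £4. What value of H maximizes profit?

H* = 729

MP_H = (2/3)·9·H^(-1/3) = 6·H^(-1/3).
Profit maximization for a price taker requires P·MP_H = w: 6·6·H^(-1/3) = 4.
So H^(-1/3) = 1/9, which gives H = 729.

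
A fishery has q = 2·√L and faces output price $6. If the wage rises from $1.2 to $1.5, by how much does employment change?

From P·MP_L = w with MP_L = L^(-1/2), the labor demand is L(w) = (6/w)^(2).
At w = 1.2: L = 25. At w = 1.5: L = 16.
ΔL = 16 − 25 = -9.

ΔL = -9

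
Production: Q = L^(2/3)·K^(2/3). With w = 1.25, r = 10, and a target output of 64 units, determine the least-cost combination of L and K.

Cost minimization requires the marginal rate of technical substitution to equal the input-price ratio: MP_L/MP_K = w/r.
Here MP_L/MP_K = (2/3)·(K/L)/(2/3) = (K/L). Setting this equal to 1.25/10 = 0.125 gives K = 0.125L.
Substituting into Q = 64: L^(2/3)·(0.125L)^(2/3) = 64.
Solving, L = 64 and K = 8.

L* = 64, K* = 8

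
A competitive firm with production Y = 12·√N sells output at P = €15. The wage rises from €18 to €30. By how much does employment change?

ΔN = -16

From P·MP_N = w with MP_N = 6·N^(-1/2), the labor demand is N(w) = (90/w)^(2).
At w = 18: N = 25. At w = 30: N = 9.
ΔN = 9 − 25 = -16.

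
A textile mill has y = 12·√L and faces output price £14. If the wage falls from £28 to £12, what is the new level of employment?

L* = 49

From P·MP_L = w with MP_L = 6·L^(-1/2), the labor demand is L(w) = (84/w)^(2).
At w = 28: L = 9. At w = 12: L = 49.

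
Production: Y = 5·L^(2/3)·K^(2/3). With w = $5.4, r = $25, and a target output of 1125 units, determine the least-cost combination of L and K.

L* = 125, K* = 27

Cost minimization requires the marginal rate of technical substitution to equal the input-price ratio: MP_L/MP_K = w/r.
Here MP_L/MP_K = (2/3)·(K/L)/(2/3) = (K/L). Setting this equal to 5.4/25 = 0.216 gives K = 0.216L.
Substituting into Y = 1125: 5·L^(2/3)·(0.216L)^(2/3) = 1125.
Solving, L = 125 and K = 27.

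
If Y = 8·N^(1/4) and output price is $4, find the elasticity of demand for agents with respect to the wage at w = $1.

ε = -4/3

MP_N = (1/4)·8·N^(-3/4), so P·MP_N = w gives 8·N^(-3/4) = w.
Solving, N(w) = (8/w)^(4/3). This is a constant-elasticity form: N ∝ w^(−4/3), so ε = −4/3.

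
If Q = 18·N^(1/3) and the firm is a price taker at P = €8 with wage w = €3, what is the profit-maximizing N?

MP_N = (1/3)·18·N^(-2/3) = 6·N^(-2/3).
Profit maximization for a price taker requires P·MP_N = w: 8·6·N^(-2/3) = 3.
So N^(-2/3) = 0.0625, which gives N = 64.

N* = 64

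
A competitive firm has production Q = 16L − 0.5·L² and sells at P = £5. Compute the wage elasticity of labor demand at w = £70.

From P·MP_L = w with MP_L = 16 − L, labor demand is L(w) = 16 − w/5.
dL/dw = −1/(5) = -0.2.
At w = 70, L = 2, so ε = (dL/dw)·(w/L) = (-0.2)·(70/2) = -7.

ε = -7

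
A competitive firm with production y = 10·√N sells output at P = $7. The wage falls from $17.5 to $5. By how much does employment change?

ΔN = 45

From P·MP_N = w with MP_N = 5·N^(-1/2), the labor demand is N(w) = (35/w)^(2).
At w = 17.5: N = 4. At w = 5: N = 49.
ΔN = 49 − 4 = 45.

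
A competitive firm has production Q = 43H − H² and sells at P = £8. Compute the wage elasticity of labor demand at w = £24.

ε = -0.075

From P·MP_H = w with MP_H = 43 − 2H, labor demand is H(w) = (43 − w/8)/2.
dH/dw = −1/(16) = -0.0625.
At w = 24, H = 20, so ε = (dH/dw)·(w/H) = (-0.0625)·(24/20) = -0.075.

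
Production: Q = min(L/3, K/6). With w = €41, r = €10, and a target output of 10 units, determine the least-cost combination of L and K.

L* = 30, K* = 60

With a fixed-proportions technology, the cost-minimizing bundle uses no slack in either input: L/3 = K/6 = Q.
So L = 3·10 = 30 and K = 6·10 = 60.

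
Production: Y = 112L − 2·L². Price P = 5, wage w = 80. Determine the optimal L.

The marginal product of L is MP_L = 112 − 4L.
A price-taking firm hires until the value of the marginal product equals the wage: P·MP_L = w, so 5·(112 − 4L) = 80.
Then 112 − 4L = 16, giving L = 24.

L* = 24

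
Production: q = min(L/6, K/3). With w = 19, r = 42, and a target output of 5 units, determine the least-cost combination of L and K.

L* = 30, K* = 15

With a fixed-proportions technology, the cost-minimizing bundle uses no slack in either input: L/6 = K/3 = q.
So L = 6·5 = 30 and K = 3·5 = 15.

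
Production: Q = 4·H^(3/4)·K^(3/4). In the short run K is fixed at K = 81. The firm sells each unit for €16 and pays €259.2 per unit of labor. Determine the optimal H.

With K = 81, MP_H = (3/4)·4·H^(-1/4)·81^(3/4) = 81·H^(-1/4).
Profit maximization for a price taker requires P·MP_H = w: 16·81·H^(-1/4) = 259.2.
So H^(-1/4) = 0.2, which gives H = 625.

H* = 625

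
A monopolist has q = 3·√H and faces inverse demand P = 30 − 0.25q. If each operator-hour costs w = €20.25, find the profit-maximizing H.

Marginal revenue from the inverse demand is MR = 30 − 0.5q.
The marginal product is MP_H = 1.5·H^(-1/2).
A monopolist hires until marginal revenue product equals the wage: MR·MP_H = w.
At H, q = 3·√H. Substituting and solving: (30 − 1.5·√H)·1.5·H^(-1/2) = 20.25 gives H = 4.

H* = 4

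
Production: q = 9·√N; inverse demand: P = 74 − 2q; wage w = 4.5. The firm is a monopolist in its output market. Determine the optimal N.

N* = 4

Marginal revenue from the inverse demand is MR = 74 − 4q.
The marginal product is MP_N = 4.5·N^(-1/2).
A monopolist hires until marginal revenue product equals the wage: MR·MP_N = w.
At N, q = 9·√N. Substituting and solving: (74 − 36·√N)·4.5·N^(-1/2) = 4.5 gives N = 4.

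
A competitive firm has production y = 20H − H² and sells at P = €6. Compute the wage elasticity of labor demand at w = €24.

From P·MP_H = w with MP_H = 20 − 2H, labor demand is H(w) = (20 − w/6)/2.
dH/dw = −1/(12) = -1/12.
At w = 24, H = 8, so ε = (dH/dw)·(w/H) = (-1/12)·(24/8) = -0.25.

ε = -0.25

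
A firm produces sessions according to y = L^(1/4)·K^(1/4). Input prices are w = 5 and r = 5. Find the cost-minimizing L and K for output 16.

Cost minimization requires the marginal rate of technical substitution to equal the input-price ratio: MP_L/MP_K = w/r.
Here MP_L/MP_K = (1/4)·(K/L)/(1/4) = (K/L). Setting this equal to 5/5 = 1 gives K = L.
Substituting into y = 16: L^(1/4)·(L)^(1/4) = 16.
Solving, L = 256 and K = 256.

L* = 256, K* = 256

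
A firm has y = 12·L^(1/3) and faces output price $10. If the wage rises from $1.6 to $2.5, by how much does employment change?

From P·MP_L = w with MP_L = 4·L^(-2/3), the labor demand is L(w) = (40/w)^(3/2).
At w = 1.6: L = 125. At w = 2.5: L = 64.
ΔL = 64 − 125 = -61.

ΔL = -61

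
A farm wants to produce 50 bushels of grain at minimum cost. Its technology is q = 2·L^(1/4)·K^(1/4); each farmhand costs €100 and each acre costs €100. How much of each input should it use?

L* = 625, K* = 625

Cost minimization requires the marginal rate of technical substitution to equal the input-price ratio: MP_L/MP_K = w/r.
Here MP_L/MP_K = (1/4)·(K/L)/(1/4) = (K/L). Setting this equal to 100/100 = 1 gives K = L.
Substituting into q = 50: 2·L^(1/4)·(L)^(1/4) = 50.
Solving, L = 625 and K = 625.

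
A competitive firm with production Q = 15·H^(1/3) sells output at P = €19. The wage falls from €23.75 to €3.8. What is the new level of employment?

From P·MP_H = w with MP_H = 5·H^(-2/3), the labor demand is H(w) = (95/w)^(3/2).
At w = 23.75: H = 8. At w = 3.8: H = 125.

H* = 125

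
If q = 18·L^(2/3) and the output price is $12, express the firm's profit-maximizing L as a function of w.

MP_L = (2/3)·18·L^(-1/3) = 12·L^(-1/3).
Setting P·MP_L = w: 144·L^(-1/3) = w.
Solving for L: L^(-1/3) = w/144, so L = (144/w)^(3).

L(w) = 2985984/w³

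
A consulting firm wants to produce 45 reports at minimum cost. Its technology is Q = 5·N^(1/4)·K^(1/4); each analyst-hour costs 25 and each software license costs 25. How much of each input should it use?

N* = 81, K* = 81

Cost minimization requires the marginal rate of technical substitution to equal the input-price ratio: MP_N/MP_K = w/r.
Here MP_N/MP_K = (1/4)·(K/N)/(1/4) = (K/N). Setting this equal to 25/25 = 1 gives K = N.
Substituting into Q = 45: 5·N^(1/4)·(N)^(1/4) = 45.
Solving, N = 81 and K = 81.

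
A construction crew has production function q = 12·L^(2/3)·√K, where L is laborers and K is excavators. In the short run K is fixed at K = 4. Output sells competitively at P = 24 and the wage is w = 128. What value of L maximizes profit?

L* = 27

With K = 4, MP_L = (2/3)·12·L^(-1/3)·4^(1/2) = 16·L^(-1/3).
Profit maximization for a price taker requires P·MP_L = w: 24·16·L^(-1/3) = 128.
So L^(-1/3) = 1/3, which gives L = 27.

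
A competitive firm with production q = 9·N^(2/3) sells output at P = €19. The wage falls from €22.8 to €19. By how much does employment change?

ΔN = 91

From P·MP_N = w with MP_N = 6·N^(-1/3), the labor demand is N(w) = (114/w)^(3).
At w = 22.8: N = 125. At w = 19: N = 216.
ΔN = 216 − 125 = 91.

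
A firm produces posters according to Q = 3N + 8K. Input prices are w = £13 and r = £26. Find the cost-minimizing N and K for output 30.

The inputs are perfect substitutes, so the firm uses whichever has the lower cost per unit of output.
Cost per unit of output via N is w/3 = 13/3; via K it is r/8 = 3.25. K is cheaper.
Producing Q = 30 with K alone: N = 0, K = 3.75.

N* = 0, K* = 3.75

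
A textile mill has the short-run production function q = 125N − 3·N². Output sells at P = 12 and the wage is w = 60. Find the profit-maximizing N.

N* = 20

The marginal product of N is MP_N = 125 − 6N.
A price-taking firm hires until the value of the marginal product equals the wage: P·MP_N = w, so 12·(125 − 6N) = 60.
Then 125 − 6N = 5, giving N = 20.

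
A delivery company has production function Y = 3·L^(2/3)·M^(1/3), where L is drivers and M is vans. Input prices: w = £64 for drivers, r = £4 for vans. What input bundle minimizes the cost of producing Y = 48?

Cost minimization requires the marginal rate of technical substitution to equal the input-price ratio: MP_L/MP_M = w/r.
Here MP_L/MP_M = (2/3)·(M/L)/(1/3) = 2·(M/L). Setting this equal to 64/4 = 16 gives M = 8L.
Substituting into Y = 48: 3·L^(2/3)·(8L)^(1/3) = 48.
Solving, L = 8 and M = 64.

L* = 8, M* = 64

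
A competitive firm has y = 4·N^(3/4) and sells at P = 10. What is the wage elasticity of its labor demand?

MP_N = (3/4)·4·N^(-1/4), so P·MP_N = w gives 30·N^(-1/4) = w.
Solving, N(w) = (30/w)^(4). This is a constant-elasticity form: N ∝ w^(−4), so ε = −4.

ε = -4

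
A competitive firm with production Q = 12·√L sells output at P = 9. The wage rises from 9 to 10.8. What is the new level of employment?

L* = 25

From P·MP_L = w with MP_L = 6·L^(-1/2), the labor demand is L(w) = (54/w)^(2).
At w = 9: L = 36. At w = 10.8: L = 25.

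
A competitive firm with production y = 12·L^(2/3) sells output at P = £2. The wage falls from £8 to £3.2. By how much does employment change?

ΔL = 117

From P·MP_L = w with MP_L = 8·L^(-1/3), the labor demand is L(w) = (16/w)^(3).
At w = 8: L = 8. At w = 3.2: L = 125.
ΔL = 125 − 8 = 117.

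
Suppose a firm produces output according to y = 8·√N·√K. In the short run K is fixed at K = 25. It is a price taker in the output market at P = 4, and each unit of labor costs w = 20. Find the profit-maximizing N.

With K = 25, MP_N = (1/2)·8·N^(-1/2)·25^(1/2) = 20·N^(-1/2).
Profit maximization for a price taker requires P·MP_N = w: 4·20·N^(-1/2) = 20.
So N^(-1/2) = 0.25, which gives N = 16.

N* = 16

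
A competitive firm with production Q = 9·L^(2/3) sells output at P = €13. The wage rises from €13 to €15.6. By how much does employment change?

From P·MP_L = w with MP_L = 6·L^(-1/3), the labor demand is L(w) = (78/w)^(3).
At w = 13: L = 216. At w = 15.6: L = 125.
ΔL = 125 − 216 = -91.

ΔL = -91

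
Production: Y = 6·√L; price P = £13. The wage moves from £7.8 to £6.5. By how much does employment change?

From P·MP_L = w with MP_L = 3·L^(-1/2), the labor demand is L(w) = (39/w)^(2).
At w = 7.8: L = 25. At w = 6.5: L = 36.
ΔL = 36 − 25 = 11.

ΔL = 11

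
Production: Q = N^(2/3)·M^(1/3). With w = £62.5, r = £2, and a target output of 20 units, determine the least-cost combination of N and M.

Cost minimization requires the marginal rate of technical substitution to equal the input-price ratio: MP_N/MP_M = w/r.
Here MP_N/MP_M = (2/3)·(M/N)/(1/3) = 2·(M/N). Setting this equal to 62.5/2 = 31.25 gives M = 15.625N.
Substituting into Q = 20: N^(2/3)·(15.625N)^(1/3) = 20.
Solving, N = 8 and M = 125.

N* = 8, M* = 125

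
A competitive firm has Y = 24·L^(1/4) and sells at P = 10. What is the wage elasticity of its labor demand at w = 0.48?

MP_L = (1/4)·24·L^(-3/4), so P·MP_L = w gives 60·L^(-3/4) = w.
Solving, L(w) = (60/w)^(4/3). This is a constant-elasticity form: L ∝ w^(−4/3), so ε = −4/3.

ε = -4/3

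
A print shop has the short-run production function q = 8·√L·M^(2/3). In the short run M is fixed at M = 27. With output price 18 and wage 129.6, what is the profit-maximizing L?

L* = 25

With M = 27, MP_L = (1/2)·8·L^(-1/2)·27^(2/3) = 36·L^(-1/2).
Profit maximization for a price taker requires P·MP_L = w: 18·36·L^(-1/2) = 129.6.
So L^(-1/2) = 0.2, which gives L = 25.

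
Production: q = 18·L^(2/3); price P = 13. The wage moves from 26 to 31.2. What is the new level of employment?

From P·MP_L = w with MP_L = 12·L^(-1/3), the labor demand is L(w) = (156/w)^(3).
At w = 26: L = 216. At w = 31.2: L = 125.

L* = 125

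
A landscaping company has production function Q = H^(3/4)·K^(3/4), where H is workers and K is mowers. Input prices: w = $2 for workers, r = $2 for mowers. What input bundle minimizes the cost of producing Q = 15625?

Cost minimization requires the marginal rate of technical substitution to equal the input-price ratio: MP_H/MP_K = w/r.
Here MP_H/MP_K = (3/4)·(K/H)/(3/4) = (K/H). Setting this equal to 2/2 = 1 gives K = H.
Substituting into Q = 15625: H^(3/4)·(H)^(3/4) = 15625.
Solving, H = 625 and K = 625.

H* = 625, K* = 625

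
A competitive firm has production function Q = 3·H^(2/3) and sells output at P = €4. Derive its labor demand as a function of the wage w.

MP_H = (2/3)·3·H^(-1/3) = 2·H^(-1/3).
Setting P·MP_H = w: 8·H^(-1/3) = w.
Solving for H: H^(-1/3) = w/8, so H = (8/w)^(3).

H(w) = 512/w³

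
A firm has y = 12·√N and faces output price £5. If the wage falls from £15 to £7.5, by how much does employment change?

From P·MP_N = w with MP_N = 6·N^(-1/2), the labor demand is N(w) = (30/w)^(2).
At w = 15: N = 4. At w = 7.5: N = 16.
ΔN = 16 − 4 = 12.

ΔN = 12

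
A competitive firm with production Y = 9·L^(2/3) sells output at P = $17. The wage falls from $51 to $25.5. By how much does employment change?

ΔL = 56

From P·MP_L = w with MP_L = 6·L^(-1/3), the labor demand is L(w) = (102/w)^(3).
At w = 51: L = 8. At w = 25.5: L = 64.
ΔL = 64 − 8 = 56.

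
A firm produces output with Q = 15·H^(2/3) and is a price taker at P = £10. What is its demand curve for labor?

H(w) = 1000000/w³

MP_H = (2/3)·15·H^(-1/3) = 10·H^(-1/3).
Setting P·MP_H = w: 100·H^(-1/3) = w.
Solving for H: H^(-1/3) = w/100, so H = (100/w)^(3).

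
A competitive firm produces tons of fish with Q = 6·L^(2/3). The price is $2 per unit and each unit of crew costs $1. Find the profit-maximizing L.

L* = 512

MP_L = (2/3)·6·L^(-1/3) = 4·L^(-1/3).
Profit maximization for a price taker requires P·MP_L = w: 2·4·L^(-1/3) = 1.
So L^(-1/3) = 0.125, which gives L = 512.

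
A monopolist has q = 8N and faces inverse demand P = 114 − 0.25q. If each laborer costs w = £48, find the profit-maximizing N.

N* = 27

Marginal revenue from the inverse demand is MR = 114 − 0.5q.
The marginal product is MP_N = 8.
A monopolist hires until marginal revenue product equals the wage: MR·MP_N = w.
(114 − 4N)·8 = 48, so N = 27.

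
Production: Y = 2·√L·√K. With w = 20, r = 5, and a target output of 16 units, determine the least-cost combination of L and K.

L* = 4, K* = 16

Cost minimization requires the marginal rate of technical substitution to equal the input-price ratio: MP_L/MP_K = w/r.
Here MP_L/MP_K = (1/2)·(K/L)/(1/2) = (K/L). Setting this equal to 20/5 = 4 gives K = 4L.
Substituting into Y = 16: 2·L^(1/2)·(4L)^(1/2) = 16.
Solving, L = 4 and K = 16.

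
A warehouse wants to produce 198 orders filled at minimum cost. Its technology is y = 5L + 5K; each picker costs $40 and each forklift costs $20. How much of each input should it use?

The inputs are perfect substitutes, so the firm uses whichever has the lower cost per unit of output.
Cost per unit of output via L is w/5 = 8; via K it is r/5 = 4. K is cheaper.
Producing y = 198 with K alone: L = 0, K = 39.6.

L* = 0, K* = 39.6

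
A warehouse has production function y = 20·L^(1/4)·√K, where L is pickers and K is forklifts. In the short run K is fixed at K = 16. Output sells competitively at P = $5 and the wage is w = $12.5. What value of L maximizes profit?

L* = 16

With K = 16, MP_L = (1/4)·20·L^(-3/4)·16^(1/2) = 20·L^(-3/4).
Profit maximization for a price taker requires P·MP_L = w: 5·20·L^(-3/4) = 12.5.
So L^(-3/4) = 0.125, which gives L = 16.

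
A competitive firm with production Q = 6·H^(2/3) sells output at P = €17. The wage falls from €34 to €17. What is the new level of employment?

H* = 64

From P·MP_H = w with MP_H = 4·H^(-1/3), the labor demand is H(w) = (68/w)^(3).
At w = 34: H = 8. At w = 17: H = 64.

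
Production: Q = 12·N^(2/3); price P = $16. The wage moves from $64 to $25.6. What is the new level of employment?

N* = 125

From P·MP_N = w with MP_N = 8·N^(-1/3), the labor demand is N(w) = (128/w)^(3).
At w = 64: N = 8. At w = 25.6: N = 125.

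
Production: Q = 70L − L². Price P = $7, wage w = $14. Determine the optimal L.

L* = 34

The marginal product of L is MP_L = 70 − 2L.
A price-taking firm hires until the value of the marginal product equals the wage: P·MP_L = w, so 7·(70 − 2L) = 14.
Then 70 − 2L = 2, giving L = 34.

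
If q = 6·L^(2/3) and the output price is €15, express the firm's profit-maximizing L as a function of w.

L(w) = 216000/w³

MP_L = (2/3)·6·L^(-1/3) = 4·L^(-1/3).
Setting P·MP_L = w: 60·L^(-1/3) = w.
Solving for L: L^(-1/3) = w/60, so L = (60/w)^(3).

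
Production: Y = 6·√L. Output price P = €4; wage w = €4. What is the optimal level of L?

L* = 9

MP_L = (1/2)·6·L^(-1/2) = 3·L^(-1/2).
Profit maximization for a price taker requires P·MP_L = w: 4·3·L^(-1/2) = 4.
So L^(-1/2) = 1/3, which gives L = 9.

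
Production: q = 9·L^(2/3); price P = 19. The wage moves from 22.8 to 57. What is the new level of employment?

From P·MP_L = w with MP_L = 6·L^(-1/3), the labor demand is L(w) = (114/w)^(3).
At w = 22.8: L = 125. At w = 57: L = 8.

L* = 8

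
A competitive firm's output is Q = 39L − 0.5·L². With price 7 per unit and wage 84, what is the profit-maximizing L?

The marginal product of L is MP_L = 39 − L.
A price-taking firm hires until the value of the marginal product equals the wage: P·MP_L = w, so 7·(39 − L) = 84.
Then 39 − L = 12, giving L = 27.

L* = 27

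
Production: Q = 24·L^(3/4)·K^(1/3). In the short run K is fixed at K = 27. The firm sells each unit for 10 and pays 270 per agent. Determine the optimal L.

L* = 16

With K = 27, MP_L = (3/4)·24·L^(-1/4)·27^(1/3) = 54·L^(-1/4).
Profit maximization for a price taker requires P·MP_L = w: 10·54·L^(-1/4) = 270.
So L^(-1/4) = 0.5, which gives L = 16.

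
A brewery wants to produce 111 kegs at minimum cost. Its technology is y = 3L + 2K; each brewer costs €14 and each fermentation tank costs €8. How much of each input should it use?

L* = 0, K* = 55.5

The inputs are perfect substitutes, so the firm uses whichever has the lower cost per unit of output.
Cost per unit of output via L is w/3 = 14/3; via K it is r/2 = 4. K is cheaper.
Producing y = 111 with K alone: L = 0, K = 55.5.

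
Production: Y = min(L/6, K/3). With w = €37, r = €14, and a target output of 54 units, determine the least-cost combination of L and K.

With a fixed-proportions technology, the cost-minimizing bundle uses no slack in either input: L/6 = K/3 = Y.
So L = 6·54 = 324 and K = 3·54 = 162.

L* = 324, K* = 162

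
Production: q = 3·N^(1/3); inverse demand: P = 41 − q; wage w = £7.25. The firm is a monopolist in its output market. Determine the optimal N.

N* = 8

Marginal revenue from the inverse demand is MR = 41 − 2q.
The marginal product is MP_N = N^(-2/3).
A monopolist hires until marginal revenue product equals the wage: MR·MP_N = w.
At N, q = 3·N^(1/3). Substituting and solving: (41 − 6·N^(1/3))·N^(-2/3) = 7.25 gives N = 8.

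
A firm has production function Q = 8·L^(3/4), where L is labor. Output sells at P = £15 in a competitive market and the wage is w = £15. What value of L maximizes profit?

L* = 1296

MP_L = (3/4)·8·L^(-1/4) = 6·L^(-1/4).
Profit maximization for a price taker requires P·MP_L = w: 15·6·L^(-1/4) = 15.
So L^(-1/4) = 1/6, which gives L = 1296.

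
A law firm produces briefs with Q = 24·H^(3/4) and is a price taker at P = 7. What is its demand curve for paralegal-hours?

H(w) = (126/w)^(4)

MP_H = (3/4)·24·H^(-1/4) = 18·H^(-1/4).
Setting P·MP_H = w: 126·H^(-1/4) = w.
Solving for H: H^(-1/4) = w/126, so H = (126/w)^(4).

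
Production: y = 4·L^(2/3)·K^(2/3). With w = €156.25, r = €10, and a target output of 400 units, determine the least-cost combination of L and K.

Cost minimization requires the marginal rate of technical substitution to equal the input-price ratio: MP_L/MP_K = w/r.
Here MP_L/MP_K = (2/3)·(K/L)/(2/3) = (K/L). Setting this equal to 156.25/10 = 15.625 gives K = 15.625L.
Substituting into y = 400: 4·L^(2/3)·(15.625L)^(2/3) = 400.
Solving, L = 8 and K = 125.

L* = 8, K* = 125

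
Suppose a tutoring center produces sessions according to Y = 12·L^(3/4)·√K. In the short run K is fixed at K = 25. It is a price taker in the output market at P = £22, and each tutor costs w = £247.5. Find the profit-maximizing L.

L* = 256

With K = 25, MP_L = (3/4)·12·L^(-1/4)·25^(1/2) = 45·L^(-1/4).
Profit maximization for a price taker requires P·MP_L = w: 22·45·L^(-1/4) = 247.5.
So L^(-1/4) = 0.25, which gives L = 256.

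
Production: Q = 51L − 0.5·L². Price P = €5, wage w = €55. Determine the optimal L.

The marginal product of L is MP_L = 51 − L.
A price-taking firm hires until the value of the marginal product equals the wage: P·MP_L = w, so 5·(51 − L) = 55.
Then 51 − L = 11, giving L = 40.

L* = 40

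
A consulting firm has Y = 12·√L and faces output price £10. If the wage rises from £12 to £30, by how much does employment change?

From P·MP_L = w with MP_L = 6·L^(-1/2), the labor demand is L(w) = (60/w)^(2).
At w = 12: L = 25. At w = 30: L = 4.
ΔL = 4 − 25 = -21.

ΔL = -21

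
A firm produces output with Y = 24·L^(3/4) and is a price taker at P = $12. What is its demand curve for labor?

MP_L = (3/4)·24·L^(-1/4) = 18·L^(-1/4).
Setting P·MP_L = w: 216·L^(-1/4) = w.
Solving for L: L^(-1/4) = w/216, so L = (216/w)^(4).

L(w) = (216/w)^(4)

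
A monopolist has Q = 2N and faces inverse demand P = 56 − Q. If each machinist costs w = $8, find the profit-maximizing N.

Marginal revenue from the inverse demand is MR = 56 − 2Q.
The marginal product is MP_N = 2.
A monopolist hires until marginal revenue product equals the wage: MR·MP_N = w.
(56 − 4N)·2 = 8, so N = 13.

N* = 13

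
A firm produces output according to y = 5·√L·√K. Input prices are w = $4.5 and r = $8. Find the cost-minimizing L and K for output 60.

L* = 16, K* = 9

Cost minimization requires the marginal rate of technical substitution to equal the input-price ratio: MP_L/MP_K = w/r.
Here MP_L/MP_K = (1/2)·(K/L)/(1/2) = (K/L). Setting this equal to 4.5/8 = 0.5625 gives K = 0.5625L.
Substituting into y = 60: 5·L^(1/2)·(0.5625L)^(1/2) = 60.
Solving, L = 16 and K = 9.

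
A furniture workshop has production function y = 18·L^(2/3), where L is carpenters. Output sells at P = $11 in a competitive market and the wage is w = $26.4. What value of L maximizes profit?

L* = 125

MP_L = (2/3)·18·L^(-1/3) = 12·L^(-1/3).
Profit maximization for a price taker requires P·MP_L = w: 11·12·L^(-1/3) = 26.4.
So L^(-1/3) = 0.2, which gives L = 125.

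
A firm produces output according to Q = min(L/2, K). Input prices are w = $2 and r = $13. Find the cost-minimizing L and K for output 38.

With a fixed-proportions technology, the cost-minimizing bundle uses no slack in either input: L/2 = K = Q.
So L = 2·38 = 76 and K = 38.

L* = 76, K* = 38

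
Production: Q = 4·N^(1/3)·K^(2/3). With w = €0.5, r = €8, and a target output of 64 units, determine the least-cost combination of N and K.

Cost minimization requires the marginal rate of technical substitution to equal the input-price ratio: MP_N/MP_K = w/r.
Here MP_N/MP_K = (1/3)·(K/N)/(2/3) = 0.5·(K/N). Setting this equal to 0.5/8 = 0.0625 gives K = 0.125N.
Substituting into Q = 64: 4·N^(1/3)·(0.125N)^(2/3) = 64.
Solving, N = 64 and K = 8.

N* = 64, K* = 8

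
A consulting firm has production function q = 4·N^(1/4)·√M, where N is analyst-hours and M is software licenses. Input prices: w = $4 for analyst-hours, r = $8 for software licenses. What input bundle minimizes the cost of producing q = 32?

Cost minimization requires the marginal rate of technical substitution to equal the input-price ratio: MP_N/MP_M = w/r.
Here MP_N/MP_M = (1/4)·(M/N)/(1/2) = 0.5·(M/N). Setting this equal to 4/8 = 0.5 gives M = N.
Substituting into q = 32: 4·N^(1/4)·(N)^(1/2) = 32.
Solving, N = 16 and M = 16.

N* = 16, M* = 16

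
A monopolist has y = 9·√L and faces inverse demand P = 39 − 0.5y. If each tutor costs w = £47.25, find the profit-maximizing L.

Marginal revenue from the inverse demand is MR = 39 − y.
The marginal product is MP_L = 4.5·L^(-1/2).
A monopolist hires until marginal revenue product equals the wage: MR·MP_L = w.
At L, y = 9·√L. Substituting and solving: (39 − 9·√L)·4.5·L^(-1/2) = 47.25 gives L = 4.

L* = 4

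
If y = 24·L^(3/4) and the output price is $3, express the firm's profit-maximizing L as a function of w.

L(w) = 8503056/w^(4)

MP_L = (3/4)·24·L^(-1/4) = 18·L^(-1/4).
Setting P·MP_L = w: 54·L^(-1/4) = w.
Solving for L: L^(-1/4) = w/54, so L = (54/w)^(4).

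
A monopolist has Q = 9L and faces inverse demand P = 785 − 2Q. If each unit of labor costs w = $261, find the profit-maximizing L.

L* = 21

Marginal revenue from the inverse demand is MR = 785 − 4Q.
The marginal product is MP_L = 9.
A monopolist hires until marginal revenue product equals the wage: MR·MP_L = w.
(785 − 36L)·9 = 261, so L = 21.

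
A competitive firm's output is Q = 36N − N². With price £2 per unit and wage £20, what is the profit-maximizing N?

N* = 13

The marginal product of N is MP_N = 36 − 2N.
A price-taking firm hires until the value of the marginal product equals the wage: P·MP_N = w, so 2·(36 − 2N) = 20.
Then 36 − 2N = 10, giving N = 13.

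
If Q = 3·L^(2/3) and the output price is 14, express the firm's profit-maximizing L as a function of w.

MP_L = (2/3)·3·L^(-1/3) = 2·L^(-1/3).
Setting P·MP_L = w: 28·L^(-1/3) = w.
Solving for L: L^(-1/3) = w/28, so L = (28/w)^(3).

L(w) = 21952/w³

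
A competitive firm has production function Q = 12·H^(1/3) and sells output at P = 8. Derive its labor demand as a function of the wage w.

H(w) = (32/w)^(3/2)

MP_H = (1/3)·12·H^(-2/3) = 4·H^(-2/3).
Setting P·MP_H = w: 32·H^(-2/3) = w.
Solving for H: H^(-2/3) = w/32, so H = (32/w)^(3/2).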